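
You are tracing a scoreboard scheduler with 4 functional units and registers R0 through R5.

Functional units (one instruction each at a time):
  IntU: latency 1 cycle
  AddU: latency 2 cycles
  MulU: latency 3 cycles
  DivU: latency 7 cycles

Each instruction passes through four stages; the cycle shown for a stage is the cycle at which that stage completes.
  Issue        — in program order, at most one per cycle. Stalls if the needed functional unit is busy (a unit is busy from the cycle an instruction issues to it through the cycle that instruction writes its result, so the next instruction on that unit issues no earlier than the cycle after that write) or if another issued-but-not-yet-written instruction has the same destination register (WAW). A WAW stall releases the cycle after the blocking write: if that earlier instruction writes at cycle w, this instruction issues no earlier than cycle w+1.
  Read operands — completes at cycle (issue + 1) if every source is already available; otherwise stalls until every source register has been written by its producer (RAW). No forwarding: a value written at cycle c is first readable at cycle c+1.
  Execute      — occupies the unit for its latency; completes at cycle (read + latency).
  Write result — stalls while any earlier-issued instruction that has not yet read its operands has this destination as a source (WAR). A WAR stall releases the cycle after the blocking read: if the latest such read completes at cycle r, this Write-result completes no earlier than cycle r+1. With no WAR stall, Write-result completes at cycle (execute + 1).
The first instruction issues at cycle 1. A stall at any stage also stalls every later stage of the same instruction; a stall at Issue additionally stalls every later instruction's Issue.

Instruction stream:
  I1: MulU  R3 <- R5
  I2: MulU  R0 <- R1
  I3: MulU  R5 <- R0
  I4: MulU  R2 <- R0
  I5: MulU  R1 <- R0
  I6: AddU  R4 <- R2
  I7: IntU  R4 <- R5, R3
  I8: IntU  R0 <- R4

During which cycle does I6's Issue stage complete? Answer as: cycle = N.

cycle = 26

I1: IS=1 RO=2 EX=5 WR=6
I2: IS=7 RO=8 EX=11 WR=12  [struct: MulU busy until I1 writes@6]
I3: IS=13 RO=14 EX=17 WR=18  [struct: MulU busy until I2 writes@12]
I4: IS=19 RO=20 EX=23 WR=24  [struct: MulU busy until I3 writes@18]
I5: IS=25 RO=26 EX=29 WR=30  [struct: MulU busy until I4 writes@24]
I6: IS=26 RO=27 EX=29 WR=30
I7: IS=31 RO=32 EX=33 WR=34  [WAW R4: wait I6 write@30]
I8: IS=35 RO=36 EX=37 WR=38  [struct: IntU busy until I7 writes@34]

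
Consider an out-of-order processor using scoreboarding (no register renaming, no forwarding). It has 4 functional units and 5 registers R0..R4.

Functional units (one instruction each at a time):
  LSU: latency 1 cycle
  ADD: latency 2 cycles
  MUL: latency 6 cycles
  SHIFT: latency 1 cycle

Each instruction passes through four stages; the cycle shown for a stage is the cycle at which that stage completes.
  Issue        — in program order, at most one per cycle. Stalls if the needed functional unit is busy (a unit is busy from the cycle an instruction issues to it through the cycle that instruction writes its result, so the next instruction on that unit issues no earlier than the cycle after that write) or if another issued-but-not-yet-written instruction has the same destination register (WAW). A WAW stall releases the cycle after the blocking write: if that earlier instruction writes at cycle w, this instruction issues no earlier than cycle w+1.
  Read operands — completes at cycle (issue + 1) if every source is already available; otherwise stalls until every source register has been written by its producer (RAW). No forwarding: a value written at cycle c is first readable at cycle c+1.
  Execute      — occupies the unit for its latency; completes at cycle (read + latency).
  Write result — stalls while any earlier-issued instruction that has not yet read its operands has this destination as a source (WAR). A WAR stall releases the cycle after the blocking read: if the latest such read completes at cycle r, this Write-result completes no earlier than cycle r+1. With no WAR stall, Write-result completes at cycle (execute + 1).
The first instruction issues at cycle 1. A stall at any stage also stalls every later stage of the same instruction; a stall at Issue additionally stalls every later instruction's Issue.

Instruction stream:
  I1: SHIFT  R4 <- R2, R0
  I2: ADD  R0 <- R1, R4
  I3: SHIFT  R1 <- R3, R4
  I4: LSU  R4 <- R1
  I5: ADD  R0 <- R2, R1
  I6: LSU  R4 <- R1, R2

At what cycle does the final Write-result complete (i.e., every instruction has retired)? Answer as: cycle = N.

  I1 | 1 | 2 | 3 | 4
  I2 | 2 | 5 | 7 | 8   RAW R4: wait I1 write@4
  I3 | 5 | 6 | 7 | 8   struct: SHIFT busy until I1 writes@4
  I4 | 6 | 9 | 10 | 11   RAW R1: wait I3 write@8
  I5 | 9 | 10 | 12 | 13   struct: ADD busy until I2 writes@8
  I6 | 12 | 13 | 14 | 15   struct: LSU busy until I4 writes@11

cycle = 15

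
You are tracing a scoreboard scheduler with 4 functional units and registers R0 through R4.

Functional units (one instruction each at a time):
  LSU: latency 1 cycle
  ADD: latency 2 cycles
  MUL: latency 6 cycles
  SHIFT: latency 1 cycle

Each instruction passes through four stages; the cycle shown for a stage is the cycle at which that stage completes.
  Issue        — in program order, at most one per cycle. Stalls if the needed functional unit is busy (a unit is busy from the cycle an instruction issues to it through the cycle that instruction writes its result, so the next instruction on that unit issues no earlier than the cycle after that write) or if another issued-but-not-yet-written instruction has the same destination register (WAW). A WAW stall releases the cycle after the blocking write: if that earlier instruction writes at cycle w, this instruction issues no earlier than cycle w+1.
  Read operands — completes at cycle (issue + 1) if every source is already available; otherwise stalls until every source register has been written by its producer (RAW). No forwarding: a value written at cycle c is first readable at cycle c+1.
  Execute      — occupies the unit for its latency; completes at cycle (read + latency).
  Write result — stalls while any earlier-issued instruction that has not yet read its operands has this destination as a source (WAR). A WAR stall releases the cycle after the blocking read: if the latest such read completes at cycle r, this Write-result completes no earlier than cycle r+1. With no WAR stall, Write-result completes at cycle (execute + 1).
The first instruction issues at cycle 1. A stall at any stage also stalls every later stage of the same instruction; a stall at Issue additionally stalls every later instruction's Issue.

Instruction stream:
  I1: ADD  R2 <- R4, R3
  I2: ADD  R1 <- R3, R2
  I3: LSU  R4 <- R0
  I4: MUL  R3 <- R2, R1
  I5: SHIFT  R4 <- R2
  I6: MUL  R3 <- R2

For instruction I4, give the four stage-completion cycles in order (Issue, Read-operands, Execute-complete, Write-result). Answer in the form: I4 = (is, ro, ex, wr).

1) issue 1, read 2, done 4, write 5
2) issue 6, read 7, done 9, write 10  <struct: ADD busy until I1 writes@5>
3) issue 7, read 8, done 9, write 10
4) issue 8, read 11, done 17, write 18  <RAW R1: wait I2 write@10>
5) issue 11, read 12, done 13, write 14  <WAW R4: wait I3 write@10>
6) issue 19, read 20, done 26, write 27  <struct: MUL busy until I4 writes@18>

I4 = (8, 11, 17, 18)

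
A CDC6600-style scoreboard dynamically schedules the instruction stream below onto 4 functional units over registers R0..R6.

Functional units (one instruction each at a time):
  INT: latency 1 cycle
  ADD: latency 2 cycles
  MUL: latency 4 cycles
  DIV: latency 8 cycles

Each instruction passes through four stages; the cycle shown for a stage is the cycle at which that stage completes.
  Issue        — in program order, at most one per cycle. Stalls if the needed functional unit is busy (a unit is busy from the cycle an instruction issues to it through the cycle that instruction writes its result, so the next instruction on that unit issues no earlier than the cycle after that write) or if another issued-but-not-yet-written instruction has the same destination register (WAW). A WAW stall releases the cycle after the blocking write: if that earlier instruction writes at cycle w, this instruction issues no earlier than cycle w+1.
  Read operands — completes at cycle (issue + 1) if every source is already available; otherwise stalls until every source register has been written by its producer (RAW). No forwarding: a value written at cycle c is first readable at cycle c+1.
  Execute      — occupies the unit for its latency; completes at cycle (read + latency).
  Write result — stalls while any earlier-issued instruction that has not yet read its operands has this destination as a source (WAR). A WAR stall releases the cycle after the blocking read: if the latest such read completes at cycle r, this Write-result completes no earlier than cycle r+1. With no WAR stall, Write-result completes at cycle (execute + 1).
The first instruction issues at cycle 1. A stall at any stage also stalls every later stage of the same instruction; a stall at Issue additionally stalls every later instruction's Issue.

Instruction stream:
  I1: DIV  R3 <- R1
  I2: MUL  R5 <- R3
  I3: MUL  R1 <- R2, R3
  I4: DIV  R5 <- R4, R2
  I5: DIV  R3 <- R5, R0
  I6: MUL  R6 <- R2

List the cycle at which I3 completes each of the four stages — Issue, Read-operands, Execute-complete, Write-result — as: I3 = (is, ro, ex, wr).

c1: I1→DIV
c2: I1 RO, I2→MUL
c10: I1 EX
c11: I1 WR R3
c12: I2 RO
c16: I2 EX
c17: I2 WR R5
c18: I3→MUL
c19: I3 RO, I4→DIV
c20: I4 RO
c23: I3 EX
c24: I3 WR R1
c28: I4 EX
c29: I4 WR R5
c30: I5→DIV
c31: I5 RO, I6→MUL
c32: I6 RO
c36: I6 EX
c37: I6 WR R6
c39: I5 EX
c40: I5 WR R3

I3 = (18, 19, 23, 24)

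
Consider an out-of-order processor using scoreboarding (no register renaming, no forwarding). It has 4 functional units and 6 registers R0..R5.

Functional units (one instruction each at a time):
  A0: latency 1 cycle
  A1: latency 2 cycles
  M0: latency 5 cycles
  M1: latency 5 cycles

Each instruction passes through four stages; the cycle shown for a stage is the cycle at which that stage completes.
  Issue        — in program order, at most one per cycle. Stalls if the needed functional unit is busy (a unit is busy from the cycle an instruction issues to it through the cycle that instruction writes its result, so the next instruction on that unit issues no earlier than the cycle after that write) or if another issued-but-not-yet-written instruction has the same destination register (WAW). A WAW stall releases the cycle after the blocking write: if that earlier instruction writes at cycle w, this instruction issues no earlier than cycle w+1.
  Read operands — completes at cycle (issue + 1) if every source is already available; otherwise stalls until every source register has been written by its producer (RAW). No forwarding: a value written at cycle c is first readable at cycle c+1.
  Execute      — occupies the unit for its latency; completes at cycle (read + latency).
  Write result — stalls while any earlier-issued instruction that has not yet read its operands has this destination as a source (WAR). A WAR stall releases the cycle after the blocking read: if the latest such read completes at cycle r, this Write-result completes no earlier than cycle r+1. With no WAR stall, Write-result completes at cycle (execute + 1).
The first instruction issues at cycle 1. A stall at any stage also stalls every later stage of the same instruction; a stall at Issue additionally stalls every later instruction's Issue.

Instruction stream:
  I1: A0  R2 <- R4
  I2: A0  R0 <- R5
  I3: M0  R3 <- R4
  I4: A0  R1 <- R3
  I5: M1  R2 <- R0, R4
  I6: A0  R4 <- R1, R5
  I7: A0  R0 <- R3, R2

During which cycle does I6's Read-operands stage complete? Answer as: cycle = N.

t=1  I1→A0
t=2  I1 RO
t=3  I1 EX
t=4  I1 WR R2
t=5  I2→A0
t=6  I2 RO | I3→M0
t=7  I2 EX | I3 RO
t=8  I2 WR R0
t=9  I4→A0
t=10  I5→M1
t=11  I5 RO
t=12  I3 EX
t=13  I3 WR R3
t=14  I4 RO
t=15  I4 EX
t=16  I4 WR R1 | I5 EX
t=17  I5 WR R2 | I6→A0
t=18  I6 RO
t=19  I6 EX
t=20  I6 WR R4
t=21  I7→A0
t=22  I7 RO
t=23  I7 EX
t=24  I7 WR R0

cycle = 18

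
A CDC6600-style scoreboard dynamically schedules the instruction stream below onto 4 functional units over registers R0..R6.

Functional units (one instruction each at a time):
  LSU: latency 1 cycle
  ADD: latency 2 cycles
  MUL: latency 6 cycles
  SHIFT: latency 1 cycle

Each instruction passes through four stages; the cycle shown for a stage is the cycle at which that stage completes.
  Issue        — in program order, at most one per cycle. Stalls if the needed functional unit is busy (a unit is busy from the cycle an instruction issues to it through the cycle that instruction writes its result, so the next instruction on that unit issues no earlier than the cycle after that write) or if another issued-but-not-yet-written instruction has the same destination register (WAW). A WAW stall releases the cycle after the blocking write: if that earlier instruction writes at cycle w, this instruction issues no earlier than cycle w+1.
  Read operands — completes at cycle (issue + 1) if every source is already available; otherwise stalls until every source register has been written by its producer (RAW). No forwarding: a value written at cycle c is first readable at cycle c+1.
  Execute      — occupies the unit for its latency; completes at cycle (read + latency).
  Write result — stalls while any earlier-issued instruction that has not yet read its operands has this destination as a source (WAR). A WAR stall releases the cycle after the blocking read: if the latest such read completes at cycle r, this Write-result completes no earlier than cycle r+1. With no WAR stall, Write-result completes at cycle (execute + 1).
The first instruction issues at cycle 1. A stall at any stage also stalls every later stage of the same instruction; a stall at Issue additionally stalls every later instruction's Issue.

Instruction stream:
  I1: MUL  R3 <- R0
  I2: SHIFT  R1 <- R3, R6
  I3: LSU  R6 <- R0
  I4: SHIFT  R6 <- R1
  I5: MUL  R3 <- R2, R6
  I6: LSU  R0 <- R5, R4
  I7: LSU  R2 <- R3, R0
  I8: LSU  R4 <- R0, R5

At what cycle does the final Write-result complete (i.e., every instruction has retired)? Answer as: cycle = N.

cycle = 31

1) issue 1, read 2, done 8, write 9
2) issue 2, read 10, done 11, write 12  <RAW R3: wait I1 write@9>
3) issue 3, read 4, done 5, write 11  <WAR R6: wait I2 read@10>
4) issue 13, read 14, done 15, write 16  <struct: SHIFT busy until I2 writes@12>
5) issue 14, read 17, done 23, write 24  <RAW R6: wait I4 write@16>
6) issue 15, read 16, done 17, write 18
7) issue 19, read 25, done 26, write 27  <struct: LSU busy until I6 writes@18 / RAW R3: wait I5 write@24>
8) issue 28, read 29, done 30, write 31  <struct: LSU busy until I7 writes@27>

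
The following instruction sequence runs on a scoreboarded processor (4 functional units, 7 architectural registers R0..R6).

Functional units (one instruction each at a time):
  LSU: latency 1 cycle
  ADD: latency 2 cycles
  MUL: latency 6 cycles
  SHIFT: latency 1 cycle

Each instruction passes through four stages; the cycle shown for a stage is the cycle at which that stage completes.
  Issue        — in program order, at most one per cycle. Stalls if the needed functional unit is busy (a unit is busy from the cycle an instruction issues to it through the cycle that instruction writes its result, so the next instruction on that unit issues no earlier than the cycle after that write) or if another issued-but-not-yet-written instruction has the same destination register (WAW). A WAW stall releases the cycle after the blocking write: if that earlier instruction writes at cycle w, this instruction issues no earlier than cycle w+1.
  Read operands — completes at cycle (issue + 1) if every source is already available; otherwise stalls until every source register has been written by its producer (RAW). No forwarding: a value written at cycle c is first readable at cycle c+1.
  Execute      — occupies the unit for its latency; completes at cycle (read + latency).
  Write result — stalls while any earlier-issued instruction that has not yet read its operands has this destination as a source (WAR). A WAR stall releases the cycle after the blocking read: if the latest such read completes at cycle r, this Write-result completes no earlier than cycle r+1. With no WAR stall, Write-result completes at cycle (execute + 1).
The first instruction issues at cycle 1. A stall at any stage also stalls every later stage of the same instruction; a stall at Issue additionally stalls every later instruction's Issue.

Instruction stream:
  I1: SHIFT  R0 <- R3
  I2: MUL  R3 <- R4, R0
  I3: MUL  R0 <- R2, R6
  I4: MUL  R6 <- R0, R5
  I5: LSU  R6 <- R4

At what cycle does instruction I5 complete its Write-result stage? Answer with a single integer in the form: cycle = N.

cycle = 34

cycle 1: I1→SHIFT
cycle 2: I1 RO | I2→MUL
cycle 3: I1 EX
cycle 4: I1 WR R0
cycle 5: I2 RO
cycle 11: I2 EX
cycle 12: I2 WR R3
cycle 13: I3→MUL
cycle 14: I3 RO
cycle 20: I3 EX
cycle 21: I3 WR R0
cycle 22: I4→MUL
cycle 23: I4 RO
cycle 29: I4 EX
cycle 30: I4 WR R6
cycle 31: I5→LSU
cycle 32: I5 RO
cycle 33: I5 EX
cycle 34: I5 WR R6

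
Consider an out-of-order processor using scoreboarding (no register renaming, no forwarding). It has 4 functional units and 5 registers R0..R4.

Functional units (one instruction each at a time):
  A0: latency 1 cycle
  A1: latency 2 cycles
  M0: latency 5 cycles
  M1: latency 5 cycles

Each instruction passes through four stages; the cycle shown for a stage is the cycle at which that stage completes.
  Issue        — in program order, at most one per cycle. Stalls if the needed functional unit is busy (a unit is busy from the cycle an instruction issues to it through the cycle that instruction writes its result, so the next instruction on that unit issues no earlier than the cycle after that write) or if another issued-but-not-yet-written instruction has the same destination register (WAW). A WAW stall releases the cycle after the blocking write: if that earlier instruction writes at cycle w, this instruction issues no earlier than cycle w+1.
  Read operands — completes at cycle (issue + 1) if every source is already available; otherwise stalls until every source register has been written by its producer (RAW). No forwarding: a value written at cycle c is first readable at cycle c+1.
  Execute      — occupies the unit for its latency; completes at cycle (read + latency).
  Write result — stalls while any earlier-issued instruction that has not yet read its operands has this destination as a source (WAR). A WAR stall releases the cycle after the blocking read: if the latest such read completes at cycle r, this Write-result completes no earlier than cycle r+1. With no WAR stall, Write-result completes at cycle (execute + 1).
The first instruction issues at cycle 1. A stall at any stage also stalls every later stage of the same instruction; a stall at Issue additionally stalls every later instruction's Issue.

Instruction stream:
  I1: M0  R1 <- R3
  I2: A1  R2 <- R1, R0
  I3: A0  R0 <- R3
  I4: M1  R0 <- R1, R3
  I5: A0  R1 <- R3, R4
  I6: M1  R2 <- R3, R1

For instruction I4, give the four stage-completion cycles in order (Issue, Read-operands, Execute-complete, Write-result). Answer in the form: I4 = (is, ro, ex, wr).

[1] I1 dispatched to M0
[2] I1 operands ready · I2 dispatched to A1
[3] I3 dispatched to A0
[4] I3 operands ready
[5] I3 complete
[7] I1 complete
[8] R1←I1
[9] I2 operands ready
[10] R0←I3
[11] I2 complete · I4 dispatched to M1
[12] R2←I2 · I4 operands ready · I5 dispatched to A0
[13] I5 operands ready
[14] I5 complete
[15] R1←I5
[17] I4 complete
[18] R0←I4
[19] I6 dispatched to M1
[20] I6 operands ready
[25] I6 complete
[26] R2←I6

I4 = (11, 12, 17, 18)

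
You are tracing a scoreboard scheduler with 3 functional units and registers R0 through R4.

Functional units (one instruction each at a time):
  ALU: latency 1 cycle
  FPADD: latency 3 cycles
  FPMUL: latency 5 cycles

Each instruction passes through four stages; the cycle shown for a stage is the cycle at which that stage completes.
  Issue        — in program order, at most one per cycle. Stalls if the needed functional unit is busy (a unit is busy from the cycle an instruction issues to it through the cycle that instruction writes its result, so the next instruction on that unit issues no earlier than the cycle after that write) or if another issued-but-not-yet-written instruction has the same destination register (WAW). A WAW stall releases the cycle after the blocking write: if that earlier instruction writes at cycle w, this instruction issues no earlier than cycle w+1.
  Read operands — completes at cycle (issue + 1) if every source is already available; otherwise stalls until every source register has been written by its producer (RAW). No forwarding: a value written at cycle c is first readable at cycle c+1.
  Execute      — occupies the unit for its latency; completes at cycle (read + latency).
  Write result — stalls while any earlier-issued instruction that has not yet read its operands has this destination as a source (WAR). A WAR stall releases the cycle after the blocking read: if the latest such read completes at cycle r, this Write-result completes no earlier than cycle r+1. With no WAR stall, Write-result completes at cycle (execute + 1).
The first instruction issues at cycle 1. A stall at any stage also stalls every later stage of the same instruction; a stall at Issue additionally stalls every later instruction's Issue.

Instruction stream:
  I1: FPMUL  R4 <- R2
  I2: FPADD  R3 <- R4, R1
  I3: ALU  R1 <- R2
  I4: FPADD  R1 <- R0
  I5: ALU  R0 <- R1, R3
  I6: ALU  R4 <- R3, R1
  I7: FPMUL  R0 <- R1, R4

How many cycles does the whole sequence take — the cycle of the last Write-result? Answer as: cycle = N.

cycle = 33

[1] I1 issues→FPMUL
[2] I1 reads · I2 issues→FPADD
[3] I3 issues→ALU
[4] I3 reads
[5] I3 exec-done
[7] I1 exec-done
[8] I1 writes R4
[9] I2 reads
[10] I3 writes R1
[12] I2 exec-done
[13] I2 writes R3
[14] I4 issues→FPADD
[15] I4 reads · I5 issues→ALU
[18] I4 exec-done
[19] I4 writes R1
[20] I5 reads
[21] I5 exec-done
[22] I5 writes R0
[23] I6 issues→ALU
[24] I6 reads · I7 issues→FPMUL
[25] I6 exec-done
[26] I6 writes R4
[27] I7 reads
[32] I7 exec-done
[33] I7 writes R0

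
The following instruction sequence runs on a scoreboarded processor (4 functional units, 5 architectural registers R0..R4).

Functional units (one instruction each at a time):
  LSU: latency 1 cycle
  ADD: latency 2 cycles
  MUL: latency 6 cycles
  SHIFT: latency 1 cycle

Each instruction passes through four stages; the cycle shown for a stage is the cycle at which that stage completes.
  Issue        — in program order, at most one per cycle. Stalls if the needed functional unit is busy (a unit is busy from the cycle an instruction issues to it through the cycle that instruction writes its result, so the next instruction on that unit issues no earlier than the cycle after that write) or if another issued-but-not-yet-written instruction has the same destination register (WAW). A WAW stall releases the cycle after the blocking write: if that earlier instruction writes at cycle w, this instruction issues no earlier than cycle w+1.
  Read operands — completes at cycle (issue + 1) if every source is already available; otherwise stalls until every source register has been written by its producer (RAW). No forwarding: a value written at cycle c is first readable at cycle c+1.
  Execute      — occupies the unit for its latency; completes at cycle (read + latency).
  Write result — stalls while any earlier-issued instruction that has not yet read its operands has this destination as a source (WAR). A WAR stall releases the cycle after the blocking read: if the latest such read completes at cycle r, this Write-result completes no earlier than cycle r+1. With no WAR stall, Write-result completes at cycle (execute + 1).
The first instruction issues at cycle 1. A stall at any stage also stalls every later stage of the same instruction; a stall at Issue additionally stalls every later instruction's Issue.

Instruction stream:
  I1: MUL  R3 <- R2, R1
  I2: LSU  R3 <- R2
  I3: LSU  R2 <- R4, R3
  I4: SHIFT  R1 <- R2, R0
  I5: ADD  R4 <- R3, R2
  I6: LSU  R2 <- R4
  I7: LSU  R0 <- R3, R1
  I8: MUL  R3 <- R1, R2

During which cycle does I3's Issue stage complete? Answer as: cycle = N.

cycle = 14

1) issue 1, read 2, done 8, write 9
2) issue 10, read 11, done 12, write 13  <WAW R3: wait I1 write@9>
3) issue 14, read 15, done 16, write 17  <struct: LSU busy until I2 writes@13>
4) issue 15, read 18, done 19, write 20  <RAW R2: wait I3 write@17>
5) issue 16, read 18, done 20, write 21  <RAW R2: wait I3 write@17>
6) issue 18, read 22, done 23, write 24  <struct: LSU busy until I3 writes@17 / RAW R4: wait I5 write@21>
7) issue 25, read 26, done 27, write 28  <struct: LSU busy until I6 writes@24>
8) issue 26, read 27, done 33, write 34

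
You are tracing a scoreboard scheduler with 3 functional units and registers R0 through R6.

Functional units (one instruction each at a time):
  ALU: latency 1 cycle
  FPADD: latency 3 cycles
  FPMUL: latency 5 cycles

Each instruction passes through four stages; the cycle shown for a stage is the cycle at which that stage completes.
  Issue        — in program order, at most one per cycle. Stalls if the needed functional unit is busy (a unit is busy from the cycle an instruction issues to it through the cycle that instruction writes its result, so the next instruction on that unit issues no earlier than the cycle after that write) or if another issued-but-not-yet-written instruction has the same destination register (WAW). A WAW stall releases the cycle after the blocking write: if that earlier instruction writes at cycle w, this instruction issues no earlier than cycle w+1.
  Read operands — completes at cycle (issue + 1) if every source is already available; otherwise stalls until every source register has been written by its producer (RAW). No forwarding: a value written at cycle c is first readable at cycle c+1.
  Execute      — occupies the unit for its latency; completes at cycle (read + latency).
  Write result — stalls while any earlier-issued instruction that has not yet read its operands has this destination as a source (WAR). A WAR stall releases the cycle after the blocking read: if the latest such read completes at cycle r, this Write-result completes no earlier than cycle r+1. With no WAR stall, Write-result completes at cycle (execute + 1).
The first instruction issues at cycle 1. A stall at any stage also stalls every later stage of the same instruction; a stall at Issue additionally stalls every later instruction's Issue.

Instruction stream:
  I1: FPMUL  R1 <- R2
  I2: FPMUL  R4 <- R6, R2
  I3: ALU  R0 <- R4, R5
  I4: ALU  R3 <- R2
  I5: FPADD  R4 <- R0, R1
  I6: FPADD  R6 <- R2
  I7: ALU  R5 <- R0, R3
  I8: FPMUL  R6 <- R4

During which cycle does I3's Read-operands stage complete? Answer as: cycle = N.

cycle = 17

t=1  I1→FPMUL
t=2  I1 RO
t=7  I1 EX
t=8  I1 WR R1
t=9  I2→FPMUL
t=10  I2 RO, I3→ALU
t=15  I2 EX
t=16  I2 WR R4
t=17  I3 RO
t=18  I3 EX
t=19  I3 WR R0
t=20  I4→ALU
t=21  I4 RO, I5→FPADD
t=22  I4 EX, I5 RO
t=23  I4 WR R3
t=25  I5 EX
t=26  I5 WR R4
t=27  I6→FPADD
t=28  I6 RO, I7→ALU
t=29  I7 RO
t=30  I7 EX
t=31  I6 EX, I7 WR R5
t=32  I6 WR R6
t=33  I8→FPMUL
t=34  I8 RO
t=39  I8 EX
t=40  I8 WR R6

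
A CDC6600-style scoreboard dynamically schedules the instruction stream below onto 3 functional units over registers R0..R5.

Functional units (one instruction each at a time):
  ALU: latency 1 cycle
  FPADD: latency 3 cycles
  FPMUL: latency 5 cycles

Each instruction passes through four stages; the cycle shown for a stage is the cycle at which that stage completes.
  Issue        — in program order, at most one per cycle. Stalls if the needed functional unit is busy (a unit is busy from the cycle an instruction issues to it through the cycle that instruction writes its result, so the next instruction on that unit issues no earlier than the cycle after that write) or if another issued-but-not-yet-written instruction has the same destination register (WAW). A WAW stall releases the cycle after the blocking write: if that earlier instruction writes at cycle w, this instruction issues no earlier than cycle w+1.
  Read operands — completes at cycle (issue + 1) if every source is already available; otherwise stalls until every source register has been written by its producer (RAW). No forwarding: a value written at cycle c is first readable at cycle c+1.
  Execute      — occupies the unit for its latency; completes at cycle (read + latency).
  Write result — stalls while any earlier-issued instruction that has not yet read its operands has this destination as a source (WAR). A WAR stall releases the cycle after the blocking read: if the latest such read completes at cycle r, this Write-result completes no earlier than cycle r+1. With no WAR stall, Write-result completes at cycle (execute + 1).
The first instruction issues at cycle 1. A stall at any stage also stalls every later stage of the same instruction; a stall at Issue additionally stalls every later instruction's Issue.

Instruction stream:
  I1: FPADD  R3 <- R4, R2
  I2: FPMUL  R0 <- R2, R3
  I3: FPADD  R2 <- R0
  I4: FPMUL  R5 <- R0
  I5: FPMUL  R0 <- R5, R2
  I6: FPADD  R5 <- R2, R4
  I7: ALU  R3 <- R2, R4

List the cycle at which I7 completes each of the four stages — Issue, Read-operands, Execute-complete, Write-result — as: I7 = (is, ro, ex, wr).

I7 = (24, 25, 26, 27)

[1] issue I1 (FPADD)
[2] I1 read-ops; issue I2 (FPMUL)
[5] I1 finished on FPADD
[6] I1→R3
[7] I2 read-ops; issue I3 (FPADD)
[12] I2 finished on FPMUL
[13] I2→R0
[14] I3 read-ops; issue I4 (FPMUL)
[15] I4 read-ops
[17] I3 finished on FPADD
[18] I3→R2
[20] I4 finished on FPMUL
[21] I4→R5
[22] issue I5 (FPMUL)
[23] I5 read-ops; issue I6 (FPADD)
[24] I6 read-ops; issue I7 (ALU)
[25] I7 read-ops
[26] I7 finished on ALU
[27] I6 finished on FPADD; I7→R3
[28] I5 finished on FPMUL; I6→R5
[29] I5→R0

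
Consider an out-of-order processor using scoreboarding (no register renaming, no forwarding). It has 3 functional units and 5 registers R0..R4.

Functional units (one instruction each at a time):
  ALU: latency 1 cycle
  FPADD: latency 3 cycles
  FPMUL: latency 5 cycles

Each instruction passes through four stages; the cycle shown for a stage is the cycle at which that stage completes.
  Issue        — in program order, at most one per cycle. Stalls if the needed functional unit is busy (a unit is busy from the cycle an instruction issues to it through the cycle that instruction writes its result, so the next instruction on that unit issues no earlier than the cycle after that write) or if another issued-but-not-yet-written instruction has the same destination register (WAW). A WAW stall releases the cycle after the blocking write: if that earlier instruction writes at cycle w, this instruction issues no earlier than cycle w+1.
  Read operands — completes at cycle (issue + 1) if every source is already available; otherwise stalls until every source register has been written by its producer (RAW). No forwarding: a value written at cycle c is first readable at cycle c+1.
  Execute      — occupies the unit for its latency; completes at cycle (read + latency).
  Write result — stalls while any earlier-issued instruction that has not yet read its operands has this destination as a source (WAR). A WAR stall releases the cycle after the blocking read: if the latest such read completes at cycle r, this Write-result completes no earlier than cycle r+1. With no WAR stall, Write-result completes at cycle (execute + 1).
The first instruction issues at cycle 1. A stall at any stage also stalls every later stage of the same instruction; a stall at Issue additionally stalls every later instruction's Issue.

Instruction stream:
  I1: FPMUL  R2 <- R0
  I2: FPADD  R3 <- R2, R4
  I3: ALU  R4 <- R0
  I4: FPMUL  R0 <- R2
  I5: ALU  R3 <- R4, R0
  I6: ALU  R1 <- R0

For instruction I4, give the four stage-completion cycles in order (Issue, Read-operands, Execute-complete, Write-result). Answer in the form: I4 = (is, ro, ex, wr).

t=1  I1 dispatched to FPMUL
t=2  I1 operands ready; I2 dispatched to FPADD
t=3  I3 dispatched to ALU
t=4  I3 operands ready
t=5  I3 complete
t=7  I1 complete
t=8  R2←I1
t=9  I2 operands ready; I4 dispatched to FPMUL
t=10  R4←I3; I4 operands ready
t=12  I2 complete
t=13  R3←I2
t=14  I5 dispatched to ALU
t=15  I4 complete
t=16  R0←I4
t=17  I5 operands ready
t=18  I5 complete
t=19  R3←I5
t=20  I6 dispatched to ALU
t=21  I6 operands ready
t=22  I6 complete
t=23  R1←I6

I4 = (9, 10, 15, 16)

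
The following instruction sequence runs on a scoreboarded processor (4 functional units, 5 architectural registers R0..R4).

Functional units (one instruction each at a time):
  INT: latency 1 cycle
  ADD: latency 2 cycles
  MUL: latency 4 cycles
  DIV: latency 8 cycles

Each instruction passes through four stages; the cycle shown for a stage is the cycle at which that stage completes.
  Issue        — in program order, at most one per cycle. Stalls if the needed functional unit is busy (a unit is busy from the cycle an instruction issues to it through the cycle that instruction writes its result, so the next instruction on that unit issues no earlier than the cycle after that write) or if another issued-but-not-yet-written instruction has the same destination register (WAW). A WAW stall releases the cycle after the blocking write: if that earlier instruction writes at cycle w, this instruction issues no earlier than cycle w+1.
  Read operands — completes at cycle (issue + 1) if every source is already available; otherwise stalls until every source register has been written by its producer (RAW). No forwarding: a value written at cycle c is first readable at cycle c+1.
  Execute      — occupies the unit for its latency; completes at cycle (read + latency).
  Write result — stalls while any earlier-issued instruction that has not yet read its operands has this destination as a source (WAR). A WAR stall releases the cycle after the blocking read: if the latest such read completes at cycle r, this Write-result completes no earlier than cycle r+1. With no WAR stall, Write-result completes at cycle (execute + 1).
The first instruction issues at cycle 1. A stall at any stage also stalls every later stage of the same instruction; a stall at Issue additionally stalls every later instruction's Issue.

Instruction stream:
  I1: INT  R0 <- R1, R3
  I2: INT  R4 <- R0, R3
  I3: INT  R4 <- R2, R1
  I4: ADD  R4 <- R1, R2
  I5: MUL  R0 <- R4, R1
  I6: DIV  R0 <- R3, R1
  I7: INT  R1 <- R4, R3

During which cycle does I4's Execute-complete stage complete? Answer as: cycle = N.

cycle 1: issue I1 (INT)
cycle 2: I1 read-ops
cycle 3: I1 finished on INT
cycle 4: I1→R0
cycle 5: issue I2 (INT)
cycle 6: I2 read-ops
cycle 7: I2 finished on INT
cycle 8: I2→R4
cycle 9: issue I3 (INT)
cycle 10: I3 read-ops
cycle 11: I3 finished on INT
cycle 12: I3→R4
cycle 13: issue I4 (ADD)
cycle 14: I4 read-ops | issue I5 (MUL)
cycle 16: I4 finished on ADD
cycle 17: I4→R4
cycle 18: I5 read-ops
cycle 22: I5 finished on MUL
cycle 23: I5→R0
cycle 24: issue I6 (DIV)
cycle 25: I6 read-ops | issue I7 (INT)
cycle 26: I7 read-ops
cycle 27: I7 finished on INT
cycle 28: I7→R1
cycle 33: I6 finished on DIV
cycle 34: I6→R0

cycle = 16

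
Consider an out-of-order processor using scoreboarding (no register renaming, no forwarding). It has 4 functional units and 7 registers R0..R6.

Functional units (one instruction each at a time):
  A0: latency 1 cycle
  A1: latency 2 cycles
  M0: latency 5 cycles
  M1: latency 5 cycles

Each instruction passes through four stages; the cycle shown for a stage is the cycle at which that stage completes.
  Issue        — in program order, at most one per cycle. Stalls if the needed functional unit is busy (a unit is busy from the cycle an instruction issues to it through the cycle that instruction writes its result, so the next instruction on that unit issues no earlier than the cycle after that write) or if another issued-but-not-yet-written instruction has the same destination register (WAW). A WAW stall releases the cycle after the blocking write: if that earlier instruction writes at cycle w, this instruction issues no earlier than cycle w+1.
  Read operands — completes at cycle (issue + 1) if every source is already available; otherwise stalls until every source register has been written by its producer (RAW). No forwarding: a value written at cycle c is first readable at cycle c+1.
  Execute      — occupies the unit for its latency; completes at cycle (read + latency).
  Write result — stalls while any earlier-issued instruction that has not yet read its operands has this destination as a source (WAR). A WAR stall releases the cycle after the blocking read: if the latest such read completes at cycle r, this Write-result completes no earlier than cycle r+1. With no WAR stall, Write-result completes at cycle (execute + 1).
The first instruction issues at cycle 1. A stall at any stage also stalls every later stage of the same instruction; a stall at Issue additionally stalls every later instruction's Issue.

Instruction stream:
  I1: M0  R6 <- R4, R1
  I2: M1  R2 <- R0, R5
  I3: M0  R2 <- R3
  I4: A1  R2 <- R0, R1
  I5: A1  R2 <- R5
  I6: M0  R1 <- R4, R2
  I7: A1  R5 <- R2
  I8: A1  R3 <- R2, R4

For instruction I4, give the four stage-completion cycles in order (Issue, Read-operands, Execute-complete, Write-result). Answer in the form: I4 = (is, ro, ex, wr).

I4 = (18, 19, 21, 22)

I1: IS=1 RO=2 EX=7 WR=8
I2: IS=2 RO=3 EX=8 WR=9
I3: IS=10 RO=11 EX=16 WR=17  [WAW R2: wait I2 write@9]
I4: IS=18 RO=19 EX=21 WR=22  [WAW R2: wait I3 write@17]
I5: IS=23 RO=24 EX=26 WR=27  [struct: A1 busy until I4 writes@22]
I6: IS=24 RO=28 EX=33 WR=34  [RAW R2: wait I5 write@27]
I7: IS=28 RO=29 EX=31 WR=32  [struct: A1 busy until I5 writes@27]
I8: IS=33 RO=34 EX=36 WR=37  [struct: A1 busy until I7 writes@32]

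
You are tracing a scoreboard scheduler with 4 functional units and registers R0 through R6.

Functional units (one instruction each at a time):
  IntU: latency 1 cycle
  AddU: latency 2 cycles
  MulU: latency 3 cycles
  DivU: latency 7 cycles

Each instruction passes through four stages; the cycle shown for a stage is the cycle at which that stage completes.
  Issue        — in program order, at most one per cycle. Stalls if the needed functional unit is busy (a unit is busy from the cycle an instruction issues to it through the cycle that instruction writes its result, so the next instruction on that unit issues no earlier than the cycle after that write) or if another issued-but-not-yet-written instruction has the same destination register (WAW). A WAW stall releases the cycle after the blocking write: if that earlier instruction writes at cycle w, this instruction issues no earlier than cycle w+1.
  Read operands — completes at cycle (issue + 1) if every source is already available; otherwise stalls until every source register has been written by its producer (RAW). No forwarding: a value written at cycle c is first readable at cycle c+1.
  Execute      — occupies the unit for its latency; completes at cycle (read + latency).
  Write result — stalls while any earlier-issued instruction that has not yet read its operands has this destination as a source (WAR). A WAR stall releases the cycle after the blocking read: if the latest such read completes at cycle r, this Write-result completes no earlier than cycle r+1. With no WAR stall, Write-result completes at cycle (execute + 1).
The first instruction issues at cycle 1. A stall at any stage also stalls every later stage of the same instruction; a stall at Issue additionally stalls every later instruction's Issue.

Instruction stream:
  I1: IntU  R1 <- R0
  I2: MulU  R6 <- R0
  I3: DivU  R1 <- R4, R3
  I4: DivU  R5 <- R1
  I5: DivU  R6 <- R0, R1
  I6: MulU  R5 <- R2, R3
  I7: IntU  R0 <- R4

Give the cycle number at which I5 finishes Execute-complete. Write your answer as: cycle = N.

cycle = 33

I1 -> (1, 2, 3, 4)
I2 -> (2, 3, 6, 7)
I3 -> (5, 6, 13, 14)  // WAW R1: wait I1 write@4
I4 -> (15, 16, 23, 24)  // struct: DivU busy until I3 writes@14
I5 -> (25, 26, 33, 34)  // struct: DivU busy until I4 writes@24
I6 -> (26, 27, 30, 31)
I7 -> (27, 28, 29, 30)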